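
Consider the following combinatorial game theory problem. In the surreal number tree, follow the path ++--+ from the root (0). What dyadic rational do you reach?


Sign expansion: ++--+
Rule: track bounds (lo, hi), initially (-inf, +inf). On '+', the current value becomes lo and we move to the simplest number in (value, hi): value + 1 if hi = +inf, otherwise the midpoint (value + hi)/2. On '-', the current value becomes hi and we move to value - 1 if lo = -inf, otherwise the midpoint (lo + value)/2.
Start at 0.
Step 1: sign = +, move right. Bounds: (0, +inf). Value = 1
Step 2: sign = +, move right. Bounds: (1, +inf). Value = 2
Step 3: sign = -, move left. Bounds: (1, 2). Value = 3/2
Step 4: sign = -, move left. Bounds: (1, 3/2). Value = 5/4
Step 5: sign = +, move right. Bounds: (5/4, 3/2). Value = 11/8
The surreal number with sign expansion ++--+ is 11/8.

11/8


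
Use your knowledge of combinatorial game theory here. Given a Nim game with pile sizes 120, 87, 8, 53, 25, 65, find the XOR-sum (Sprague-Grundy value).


We need the XOR (exclusive or) of all pile sizes.
After XOR-ing pile 1 (size 120): 0 XOR 120 = 120
After XOR-ing pile 2 (size 87): 120 XOR 87 = 47
After XOR-ing pile 3 (size 8): 47 XOR 8 = 39
After XOR-ing pile 4 (size 53): 39 XOR 53 = 18
After XOR-ing pile 5 (size 25): 18 XOR 25 = 11
After XOR-ing pile 6 (size 65): 11 XOR 65 = 74
The Nim-value of this position is 74.

74


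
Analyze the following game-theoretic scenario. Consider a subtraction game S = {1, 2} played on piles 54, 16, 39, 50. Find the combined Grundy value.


Subtraction set: {1, 2}
For this subtraction set, G(n) = n mod 3 (period = max + 1 = 3).
Pile 1 (size 54): G(54) = 54 mod 3 = 0
Pile 2 (size 16): G(16) = 16 mod 3 = 1
Pile 3 (size 39): G(39) = 39 mod 3 = 0
Pile 4 (size 50): G(50) = 50 mod 3 = 2
Total Grundy value = XOR of all: 0 XOR 1 XOR 0 XOR 2 = 3

3


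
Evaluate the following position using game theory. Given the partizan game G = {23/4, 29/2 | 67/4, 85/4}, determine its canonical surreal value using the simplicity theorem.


Left options: {23/4, 29/2}, max = 29/2
Right options: {67/4, 85/4}, min = 67/4
All options are numbers and max(Left) < min(Right), so by the simplicity theorem the value is the simplest (earliest-born) number strictly between 29/2 and 67/4.
Integers 15 through 16 all lie strictly between 29/2 and 67/4.
Among integers, the simplest (lowest birthday = smallest |n|; 0 is born on day 0, +-n on day n) is 15.
No non-integer in the interval can be simpler: if x is a non-integer in the interval, then floor(x) or ceil(x) also lies in the interval (the interval contains an integer), and both are proper prefixes of x's sign expansion, i.e. born earlier. So the game value is 15.
Game value = 15

15


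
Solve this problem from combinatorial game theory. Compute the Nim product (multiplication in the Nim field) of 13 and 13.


Nim multiplication is bilinear over XOR: (u XOR v) * w = (u*w) XOR (v*w).
So we split each operand into its bit components and XOR the pairwise Nim products.
13 = 1 + 4 + 8 (as XOR of powers of 2).
13 = 1 + 4 + 8 (as XOR of powers of 2).
Using the standard Nim-product table on single bits:
  2*2 = 3,   2*4 = 8,   2*8 = 12,
  4*4 = 6,   4*8 = 11,  8*8 = 13,
and  1*x = x (identity), k*l = l*k (commutative).
Pairwise Nim products:
  1 * 1 = 1
  1 * 4 = 4
  1 * 8 = 8
  4 * 1 = 4
  4 * 4 = 6
  4 * 8 = 11
  8 * 1 = 8
  8 * 4 = 11
  8 * 8 = 13
XOR them: 1 XOR 4 XOR 8 XOR 4 XOR 6 XOR 11 XOR 8 XOR 11 XOR 13 = 10.
Result: 13 * 13 = 10 (in Nim).

10


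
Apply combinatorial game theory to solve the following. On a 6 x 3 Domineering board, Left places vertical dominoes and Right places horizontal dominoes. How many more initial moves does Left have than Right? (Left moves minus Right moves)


Board is 6 x 3 (rows x cols).
Left (vertical) placements: (rows-1) * cols = 5 * 3 = 15
Right (horizontal) placements: rows * (cols-1) = 6 * 2 = 12
Advantage = Left - Right = 15 - 12 = 3

3


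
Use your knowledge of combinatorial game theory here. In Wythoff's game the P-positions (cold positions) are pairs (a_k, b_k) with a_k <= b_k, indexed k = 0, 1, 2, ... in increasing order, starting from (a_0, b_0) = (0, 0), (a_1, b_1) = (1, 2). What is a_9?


By Wythoff's theorem, a_k = floor(k * phi) and b_k = floor(k * phi^2) = a_k + k, where phi = (1 + sqrt(5))/2 is the golden ratio.
phi = (1 + sqrt(5))/2 = 1.618034
k = 9
k * phi = 9 * 1.618034 = 14.562306
a_9 = floor(k * phi) = 14

14


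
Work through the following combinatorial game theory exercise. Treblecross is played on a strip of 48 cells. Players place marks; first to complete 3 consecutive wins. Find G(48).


Treblecross: place X on empty cells; 3-in-a-row wins.
Playing within two cells of an existing X lets the opponent win at once, so sensible play treats the cells i-2..i+2 around each X as dead. The player left with no safe cell loses, so this is a normal-play take-away game on strips of safe cells.
Placing X at cell i (0-indexed) of a strip of k safe cells leaves independent strips of sizes max(0, i-2) and max(0, k-i-3). Hence G(k) = mex{ G(max(0,i-2)) XOR G(max(0,k-i-3)) : 0 <= i < k }, with G(0) = 0.
G(1): splits (0,0):0^0=0 -> mex({0}) = 1
G(2): splits (0,0):0^0=0 -> mex({0}) = 1
G(3): splits (0,0):0^0=0 -> mex({0}) = 1
G(4): splits (0,1):0^1=1 (0,0):0^0=0 -> mex({0, 1}) = 2
G(5): splits (0,2):0^1=1 (0,1):0^1=1 (0,0):0^0=0 -> mex({0, 1}) = 2
G(6) = mex({1}) = 0
G(7) = mex({0, 1, 2}) = 3
G(8) = mex({0, 1, 2}) = 3
G(9) = mex({0, 2}) = 1
G(10) = mex({0, 2, 3}) = 1
G(11) = mex({0, 3}) = 1
G(12) = mex({1, 3}) = 0
G(13) = mex({0, 1, 2, 3}) = 4
G(14) = mex({0, 1, 2}) = 3
G(15) = mex({0, 1, 2}) = 3
G(16) = mex({0, 1, 2, 4}) = 3
G(17) = mex({0, 1, 3, 4}) = 2
G(18) = mex({0, 1, 3, 4}) = 2
G(19) = mex({0, 1, 3, 5}) = 2
G(20) = mex({0, 1, 2, 3, 5}) = 4
G(21) = mex({0, 1, 2, 3, 5}) = 4
G(22) = mex({1, 2, 6}) = 0
G(23) = mex({0, 1, 2, 3, 4, 6}) = 5
G(24) = mex({0, 1, 2, 3, 4}) = 5
G(25) = mex({0, 1, 3, 4, 7}) = 2
G(26) = mex({0, 1, 3, 4, 5, 7}) = 2
G(27) = mex({0, 1, 3, 5}) = 2
G(28) = mex({0, 1, 2, 5}) = 3
G(29) = mex({0, 1, 2, 4, 5, 6}) = 3
G(30) = mex({1, 2, 4, 6}) = 0
G(31) = mex({0, 1, 2, 3, 4, 6}) = 5
G(32) = mex({1, 2, 3, 4, 7}) = 0
G(33) = mex({0, 3, 7}) = 1
G(34) = mex({0, 2, 3, 5, 7}) = 1
G(35) = mex({0, 2, 3, 5, 6}) = 1
G(36) = mex({0, 1, 2, 5, 6}) = 3
G(37) = mex({0, 1, 2, 4, 5, 6}) = 3
G(38) = mex({0, 1, 2, 4}) = 3
G(39) = mex({0, 1, 2, 3, 4, 7}) = 5
G(40) = mex({0, 1, 2, 3, 4, 5, 7}) = 6
G(41) = mex({0, 1, 2, 3, 5, 7}) = 4
G(42) = mex({0, 1, 2, 3, 5, 6, 7}) = 4
G(43) = mex({0, 2, 3, 5, 6}) = 1
G(44) = mex({1, 2, 3, 4, 5, 6}) = 0
G(45) = mex({0, 1, 2, 3, 4, 6, 7}) = 5
G(46) = mex({0, 1, 2, 3, 4, 7}) = 5
G(47) = mex({0, 1, 2, 3, 4, 5, 7}) = 6
G(48) = mex({0, 1, 2, 3, 4, 5, 7}) = 6
Therefore G(48) = 6.

6


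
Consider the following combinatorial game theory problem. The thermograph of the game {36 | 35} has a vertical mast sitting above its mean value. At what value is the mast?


Game = {36 | 35}, a switch {a | b} with numbers a > b.
Its thermograph has left wall a - t and right wall b + t, which meet at t = (a - b)/2, where both equal (a + b)/2. So the mast (mean value) is at (a + b)/2.
Mean = (36 + (35))/2 = 71/2 = 71/2

71/2


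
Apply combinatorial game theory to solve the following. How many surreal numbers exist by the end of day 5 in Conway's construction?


Day 0: {|} = 0 is born. Count = 1.
Day n: the number of surreal numbers born by day n is 2^(n+1) - 1.
By day 0: 2^1 - 1 = 1
By day 1: 2^2 - 1 = 3
By day 2: 2^3 - 1 = 7
By day 3: 2^4 - 1 = 15
By day 4: 2^5 - 1 = 31
By day 5: 2^6 - 1 = 63
By day 5: 63 surreal numbers.

63


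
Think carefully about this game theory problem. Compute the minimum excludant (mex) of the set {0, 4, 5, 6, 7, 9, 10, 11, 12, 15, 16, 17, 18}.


Set = {0, 4, 5, 6, 7, 9, 10, 11, 12, 15, 16, 17, 18}
0 is in the set.
1 is NOT in the set. This is the mex.
mex = 1

1


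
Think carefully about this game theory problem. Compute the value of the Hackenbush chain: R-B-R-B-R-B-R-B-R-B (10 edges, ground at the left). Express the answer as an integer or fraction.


Edges (from ground): R-B-R-B-R-B-R-B-R-B
By Berlekamp's sign-expansion rule, a Blue-Red Hackenbush stalk has the value of the surreal number whose sign sequence is the edge sequence with B -> + and R -> -.
Sign sequence: -+-+-+-+-+
Trace the sign expansion in the surreal number tree, starting from 0:
Edge 1: R (sign -) -> bounds (-inf, 0), value = -1
Edge 2: B (sign +) -> bounds (-1, 0), value = -1/2
Edge 3: R (sign -) -> bounds (-1, -1/2), value = -3/4
Edge 4: B (sign +) -> bounds (-3/4, -1/2), value = -5/8
Edge 5: R (sign -) -> bounds (-3/4, -5/8), value = -11/16
Edge 6: B (sign +) -> bounds (-11/16, -5/8), value = -21/32
Edge 7: R (sign -) -> bounds (-11/16, -21/32), value = -43/64
Edge 8: B (sign +) -> bounds (-43/64, -21/32), value = -85/128
Edge 9: R (sign -) -> bounds (-43/64, -85/128), value = -171/256
Edge 10: B (sign +) -> bounds (-171/256, -85/128), value = -341/512
Game value = -341/512

-341/512


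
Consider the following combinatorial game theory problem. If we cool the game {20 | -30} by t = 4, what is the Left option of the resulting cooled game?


Original game: {20 | -30} (a switch {a | b} with a > b).
Cooling by t (for t below the temperature (a - b)/2 = 25) taxes each move by t: {a | b} cooled by t is {a - t | b + t}.
Cooling amount: t = 4
Cooled Left option: 20 - 4 = 16
Cooled Right option: -30 + 4 = -26
Cooled game: {16 | -26}
Left option = 16

16


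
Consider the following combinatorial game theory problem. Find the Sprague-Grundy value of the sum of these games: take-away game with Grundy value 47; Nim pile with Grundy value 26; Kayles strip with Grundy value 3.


By the Sprague-Grundy theorem, the Grundy value of a sum of games is the XOR of individual Grundy values.
take-away game: Grundy value = 47. Running XOR: 0 XOR 47 = 47
Nim pile: Grundy value = 26. Running XOR: 47 XOR 26 = 53
Kayles strip: Grundy value = 3. Running XOR: 53 XOR 3 = 54
The combined Grundy value is 54.

54


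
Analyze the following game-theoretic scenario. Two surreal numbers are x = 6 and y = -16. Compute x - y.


x = 6, y = -16
x - y = 6 - -16 = 22

22


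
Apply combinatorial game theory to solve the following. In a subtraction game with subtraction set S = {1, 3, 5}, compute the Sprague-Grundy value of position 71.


The subtraction set is S = {1, 3, 5}.
G(k) = mex{ G(k - s) : s in S, s <= k }. We compute iteratively: G(0) = 0.
G(1) = mex({0}) = 1
G(2) = mex({1}) = 0
G(3) = mex({0}) = 1
G(4) = mex({1}) = 0
G(5) = mex({0}) = 1
G(6) = mex({1}) = 0
Observe that G(2)..G(6) = 0, 1, 0, 1, 0 repeats G(0)..G(4) = 0, 1, 0, 1, 0.
For k >= max(S) = 5, G(k) is determined by the previous 5 values G(k-5)..G(k-1); a window of 5 consecutive values has recurred shifted by 2, so by induction G(k + 2) = G(k) for all k >= 0: the sequence is periodic from the start with period 2.
One period: G(0..1) = 0, 1.
71 mod 2 = 1, so G(71) = G(1) = 1.

1


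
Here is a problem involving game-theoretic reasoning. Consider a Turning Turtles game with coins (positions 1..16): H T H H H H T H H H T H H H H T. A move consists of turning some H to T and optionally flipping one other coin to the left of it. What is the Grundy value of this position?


Coins: H T H H H H T H H H T H H H H T
Key fact: a single head at position k behaves exactly like a Nim heap of size k (turning it to T and optionally flipping a coin at j < k corresponds to moving the heap from k to j, or to 0), and heads combine as a disjunctive sum (two heads at the same place would cancel, matching j XOR j = 0). So the Nim-value is the XOR of the 1-indexed positions of the heads.
Face-up positions (1-indexed): [1, 3, 4, 5, 6, 8, 9, 10, 12, 13, 14, 15]
XOR 0 with 1: 0 XOR 1 = 1
XOR 1 with 3: 1 XOR 3 = 2
XOR 2 with 4: 2 XOR 4 = 6
XOR 6 with 5: 6 XOR 5 = 3
XOR 3 with 6: 3 XOR 6 = 5
XOR 5 with 8: 5 XOR 8 = 13
XOR 13 with 9: 13 XOR 9 = 4
XOR 4 with 10: 4 XOR 10 = 14
XOR 14 with 12: 14 XOR 12 = 2
XOR 2 with 13: 2 XOR 13 = 15
XOR 15 with 14: 15 XOR 14 = 1
XOR 1 with 15: 1 XOR 15 = 14
Nim-value = 14

14


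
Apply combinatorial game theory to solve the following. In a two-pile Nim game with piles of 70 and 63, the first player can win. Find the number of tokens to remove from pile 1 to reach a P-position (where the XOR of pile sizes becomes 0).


Piles: 70 and 63
Current XOR: 70 XOR 63 = 121 (non-zero, so this is an N-position).
To make the XOR zero, we need to find a move that balances the piles.
For pile 1 (size 70): target = 70 XOR 121 = 63
We reduce pile 1 from 70 to 63.
Tokens removed: 70 - 63 = 7
Verification: 63 XOR 63 = 0

7


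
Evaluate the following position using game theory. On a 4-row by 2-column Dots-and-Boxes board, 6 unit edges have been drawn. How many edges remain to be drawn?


Grid: 4 x 2 boxes, i.e. 5 rows and 3 columns of dots.
Horizontal edges: (rows + 1) * cols = 5 * 2 = 10
Vertical edges: rows * (cols + 1) = 4 * 3 = 12
Total edges: 10 + 12 = 22
Edges drawn: 6
Remaining: 22 - 6 = 16

16


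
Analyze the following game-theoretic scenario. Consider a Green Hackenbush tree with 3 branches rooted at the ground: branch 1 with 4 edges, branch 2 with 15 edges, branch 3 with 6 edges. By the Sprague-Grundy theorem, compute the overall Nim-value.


The tree has 3 branches from the ground vertex.
In Green Hackenbush, the Nim-value of a simple path of length k is k.
Branch 1: length 4, Nim-value = 4
Branch 2: length 15, Nim-value = 15
Branch 3: length 6, Nim-value = 6
Total Nim-value = XOR of all branch values:
0 XOR 4 = 4
4 XOR 15 = 11
11 XOR 6 = 13
Nim-value of the tree = 13

13


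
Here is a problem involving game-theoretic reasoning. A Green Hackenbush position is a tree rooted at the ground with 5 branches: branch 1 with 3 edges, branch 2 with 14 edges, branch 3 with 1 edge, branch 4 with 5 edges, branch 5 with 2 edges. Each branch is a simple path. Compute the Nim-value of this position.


The tree has 5 branches from the ground vertex.
In Green Hackenbush, the Nim-value of a simple path of length k is k.
Branch 1: length 3, Nim-value = 3
Branch 2: length 14, Nim-value = 14
Branch 3: length 1, Nim-value = 1
Branch 4: length 5, Nim-value = 5
Branch 5: length 2, Nim-value = 2
Total Nim-value = XOR of all branch values:
0 XOR 3 = 3
3 XOR 14 = 13
13 XOR 1 = 12
12 XOR 5 = 9
9 XOR 2 = 11
Nim-value of the tree = 11

11


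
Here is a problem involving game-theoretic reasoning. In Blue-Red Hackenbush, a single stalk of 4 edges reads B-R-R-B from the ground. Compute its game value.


Edges (from ground): B-R-R-B
By Berlekamp's sign-expansion rule, a Blue-Red Hackenbush stalk has the value of the surreal number whose sign sequence is the edge sequence with B -> + and R -> -.
Sign sequence: +--+
Trace the sign expansion in the surreal number tree, starting from 0:
Edge 1: B (sign +) -> bounds (0, +inf), value = 1
Edge 2: R (sign -) -> bounds (0, 1), value = 1/2
Edge 3: R (sign -) -> bounds (0, 1/2), value = 1/4
Edge 4: B (sign +) -> bounds (1/4, 1/2), value = 3/8
Game value = 3/8

3/8


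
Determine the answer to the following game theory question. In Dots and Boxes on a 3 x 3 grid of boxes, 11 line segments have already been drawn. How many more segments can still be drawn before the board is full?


Grid: 3 x 3 boxes, i.e. 4 rows and 4 columns of dots.
Horizontal edges: (rows + 1) * cols = 4 * 3 = 12
Vertical edges: rows * (cols + 1) = 3 * 4 = 12
Total edges: 12 + 12 = 24
Edges drawn: 11
Remaining: 24 - 11 = 13

13


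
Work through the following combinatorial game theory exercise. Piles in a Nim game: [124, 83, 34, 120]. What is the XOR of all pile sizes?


We need the XOR (exclusive or) of all pile sizes.
After XOR-ing pile 1 (size 124): 0 XOR 124 = 124
After XOR-ing pile 2 (size 83): 124 XOR 83 = 47
After XOR-ing pile 3 (size 34): 47 XOR 34 = 13
After XOR-ing pile 4 (size 120): 13 XOR 120 = 117
The Nim-value of this position is 117.

117


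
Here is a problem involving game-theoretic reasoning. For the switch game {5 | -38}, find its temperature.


The game is {5 | -38}, a switch {a | b} with numbers a > b.
Cooling {a | b} by t gives {a - t | b + t}, which stops being hot when a - t = b + t, i.e. at t = (a - b)/2. So the temperature of a switch is (a - b)/2.
Temperature = (Left option - Right option) / 2
= (5 - (-38)) / 2
= 43 / 2
= 43/2

43/2


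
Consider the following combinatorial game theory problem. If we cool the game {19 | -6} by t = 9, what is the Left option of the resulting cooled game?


Original game: {19 | -6} (a switch {a | b} with a > b).
Cooling by t (for t below the temperature (a - b)/2 = 25/2) taxes each move by t: {a | b} cooled by t is {a - t | b + t}.
Cooling amount: t = 9
Cooled Left option: 19 - 9 = 10
Cooled Right option: -6 + 9 = 3
Cooled game: {10 | 3}
Left option = 10

10


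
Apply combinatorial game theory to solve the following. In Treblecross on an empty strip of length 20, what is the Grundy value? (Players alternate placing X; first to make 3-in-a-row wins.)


Treblecross: place X on empty cells; 3-in-a-row wins.
Playing within two cells of an existing X lets the opponent win at once, so sensible play treats the cells i-2..i+2 around each X as dead. The player left with no safe cell loses, so this is a normal-play take-away game on strips of safe cells.
Placing X at cell i (0-indexed) of a strip of k safe cells leaves independent strips of sizes max(0, i-2) and max(0, k-i-3). Hence G(k) = mex{ G(max(0,i-2)) XOR G(max(0,k-i-3)) : 0 <= i < k }, with G(0) = 0.
G(1): splits (0,0):0^0=0 -> mex({0}) = 1
G(2): splits (0,0):0^0=0 -> mex({0}) = 1
G(3): splits (0,0):0^0=0 -> mex({0}) = 1
G(4): splits (0,1):0^1=1 (0,0):0^0=0 -> mex({0, 1}) = 2
G(5): splits (0,2):0^1=1 (0,1):0^1=1 (0,0):0^0=0 -> mex({0, 1}) = 2
G(6) = mex({1}) = 0
G(7) = mex({0, 1, 2}) = 3
G(8) = mex({0, 1, 2}) = 3
G(9) = mex({0, 2}) = 1
G(10) = mex({0, 2, 3}) = 1
G(11) = mex({0, 3}) = 1
G(12) = mex({1, 3}) = 0
G(13) = mex({0, 1, 2, 3}) = 4
G(14) = mex({0, 1, 2}) = 3
G(15) = mex({0, 1, 2}) = 3
G(16) = mex({0, 1, 2, 4}) = 3
G(17) = mex({0, 1, 3, 4}) = 2
G(18) = mex({0, 1, 3, 4}) = 2
G(19) = mex({0, 1, 3, 5}) = 2
G(20) = mex({0, 1, 2, 3, 5}) = 4
Therefore G(20) = 4.

4


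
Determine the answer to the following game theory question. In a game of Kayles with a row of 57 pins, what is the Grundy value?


Kayles: a move removes 1 or 2 adjacent pins from a contiguous row.
Removing pins from a row of k leaves two independent rows (a, b) with a + b = k - 1 (one pin) or a + b = k - 2 (two pins); an end removal gives a = 0.
By Sprague-Grundy, G(k) = mex{ G(a) XOR G(b) } over all these splits. G(0) = 0.
G(1): splits (0,0):0^0=0 -> mex({0}) = 1
G(2): splits (0,1):0^1=1 (0,0):0^0=0 -> mex({0, 1}) = 2
G(3): splits (0,2):0^2=2 (1,1):1^1=0 (0,1):0^1=1 -> mex({0, 1, 2}) = 3
G(4): splits (0,3):0^3=3 (1,2):1^2=3 (0,2):0^2=2 (1,1):1^1=0 -> mex({0, 2, 3}) = 1
G(5): splits (0,4):0^1=1 (1,3):1^3=2 (2,2):2^2=0 (0,3):0^3=3 (1,2):1^2=3 -> mex({0, 1, 2, 3}) = 4
G(6) = mex({0, 1, 2, 4}) = 3
G(7) = mex({0, 1, 3, 4, 5}) = 2
G(8) = mex({0, 2, 3, 5, 6}) = 1
G(9) = mex({0, 1, 2, 3, 6, 7}) = 4
G(10) = mex({0, 1, 3, 4, 5, 7}) = 2
G(11) = mex({0, 1, 2, 3, 4, 5}) = 6
G(12) = mex({0, 1, 2, 3, 5, 6, 7}) = 4
G(13) = mex({0, 2, 3, 4, 6, 7}) = 1
G(14) = mex({0, 1, 4, 5, 6, 7}) = 2
G(15) = mex({0, 1, 2, 3, 4, 5, 6}) = 7
G(16) = mex({0, 2, 3, 5, 6, 7}) = 1
G(17) = mex({0, 1, 2, 3, 5, 6, 7}) = 4
G(18) = mex({0, 1, 2, 4, 5, 6}) = 3
G(19) = mex({0, 1, 3, 4, 5, 7}) = 2
G(20) = mex({0, 2, 3, 4, 5, 6, 7}) = 1
G(21) = mex({0, 1, 2, 3, 5, 6, 7}) = 4
G(22) = mex({0, 1, 2, 3, 4, 5, 7}) = 6
G(23) = mex({0, 1, 2, 3, 4, 5, 6}) = 7
G(24) = mex({0, 1, 2, 3, 5, 6, 7}) = 4
G(25) = mex({0, 2, 3, 4, 6, 7}) = 1
G(26) = mex({0, 1, 3, 4, 5, 6, 7}) = 2
G(27) = mex({0, 1, 2, 3, 4, 5, 6, 7}) = 8
G(28) = mex({0, 1, 2, 3, 4, 6, 7, 8}) = 5
G(29) = mex({0, 1, 2, 3, 5, 6, 7, 8, 9}) = 4
G(30) = mex({0, 1, 2, 3, 4, 5, 6, 9, 10}) = 7
G(31) = mex({0, 1, 3, 4, 5, 7, 10, 11}) = 2
G(32) = mex({0, 2, 3, 4, 5, 6, 7, 9, 11}) = 1
G(33) = mex({0, 1, 2, 3, 4, 5, 6, 7, 9, 12}) = 8
G(34) = mex({0, 1, 2, 3, 4, 5, 7, 8, 11, 12}) = 6
G(35) = mex({0, 1, 2, 3, 4, 5, 6, 8, 9, 10, 11}) = 7
G(36) = mex({0, 1, 2, 3, 5, 6, 7, 9, 10}) = 4
G(37) = mex({0, 2, 3, 4, 6, 7, 9, 10, 11, 12}) = 1
G(38) = mex({0, 1, 3, 4, 5, 6, 7, 9, 10, 11, 12}) = 2
G(39) = mex({0, 1, 2, 4, 5, 6, 7, 9, 10, 12, 14}) = 3
G(40) = mex({0, 2, 3, 4, 6, 7, 11, 12, 14}) = 1
G(41) = mex({0, 1, 2, 3, 5, 6, 7, 9, 10, 11, 12}) = 4
G(42) = mex({0, 1, 2, 3, 4, 5, 6, 9, 10}) = 7
G(43) = mex({0, 1, 3, 4, 5, 7, 9, 10, 12, 15}) = 2
G(44) = mex({0, 2, 3, 4, 5, 6, 7, 9, 10, 12, 15}) = 1
G(45) = mex({0, 1, 2, 3, 4, 5, 6, 7, 9, 10, 12, 14}) = 8
G(46) = mex({0, 1, 3, 4, 5, 7, 8, 11, 12, 14}) = 2
G(47) = mex({0, 1, 2, 3, 4, 5, 6, 8, 9, 10, 11, 12}) = 7
G(48) = mex({0, 1, 2, 3, 5, 6, 7, 9, 10}) = 4
G(49) = mex({0, 2, 3, 4, 6, 7, 9, 10, 11, 12, 15}) = 1
G(50) = mex({0, 1, 4, 5, 6, 7, 9, 11, 12, 14, 15}) = 2
G(51) = mex({0, 1, 2, 3, 4, 5, 6, 7, 9, 12, 14, 15}) = 8
G(52) = mex({0, 2, 3, 4, 5, 6, 7, 8, 11, 12, 15}) = 1
G(53) = mex({0, 1, 2, 3, 5, 6, 7, 8, 9, 10, 11, 12}) = 4
G(54) = mex({0, 1, 2, 3, 4, 5, 6, 9, 10}) = 7
G(55) = mex({0, 1, 3, 4, 5, 7, 9, 10, 11, 12}) = 2
G(56) = mex({0, 2, 3, 4, 5, 6, 7, 9, 10, 11, 12, 13, 14}) = 1
G(57) = mex({0, 1, 2, 3, 5, 6, 7, 9, 10, 12, 13, 14, 15}) = 4
Therefore G(57) = 4.

4


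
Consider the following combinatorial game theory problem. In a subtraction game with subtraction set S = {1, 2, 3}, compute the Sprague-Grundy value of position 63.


The subtraction set is S = {1, 2, 3}.
G(k) = mex{ G(k - s) : s in S, s <= k }. We compute iteratively: G(0) = 0.
G(1) = mex({0}) = 1
G(2) = mex({0, 1}) = 2
G(3) = mex({0, 1, 2}) = 3
G(4) = mex({1, 2, 3}) = 0
G(5) = mex({0, 2, 3}) = 1
G(6) = mex({0, 1, 3}) = 2
Observe that G(4)..G(6) = 0, 1, 2 repeats G(0)..G(2) = 0, 1, 2.
For k >= max(S) = 3, G(k) is determined by the previous 3 values G(k-3)..G(k-1); a window of 3 consecutive values has recurred shifted by 4, so by induction G(k + 4) = G(k) for all k >= 0: the sequence is periodic from the start with period 4.
One period: G(0..3) = 0, 1, 2, 3.
63 mod 4 = 3, so G(63) = G(3) = 3.

3


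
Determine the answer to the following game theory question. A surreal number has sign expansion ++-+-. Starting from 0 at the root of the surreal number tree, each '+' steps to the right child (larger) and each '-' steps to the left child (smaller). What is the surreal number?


Sign expansion: ++-+-
Rule: track bounds (lo, hi), initially (-inf, +inf). On '+', the current value becomes lo and we move to the simplest number in (value, hi): value + 1 if hi = +inf, otherwise the midpoint (value + hi)/2. On '-', the current value becomes hi and we move to value - 1 if lo = -inf, otherwise the midpoint (lo + value)/2.
Start at 0.
Step 1: sign = +, move right. Bounds: (0, +inf). Value = 1
Step 2: sign = +, move right. Bounds: (1, +inf). Value = 2
Step 3: sign = -, move left. Bounds: (1, 2). Value = 3/2
Step 4: sign = +, move right. Bounds: (3/2, 2). Value = 7/4
Step 5: sign = -, move left. Bounds: (3/2, 7/4). Value = 13/8
The surreal number with sign expansion ++-+- is 13/8.

13/8


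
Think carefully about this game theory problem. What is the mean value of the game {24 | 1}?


Game = {24 | 1}, a switch {a | b} with numbers a > b.
Its thermograph has left wall a - t and right wall b + t, which meet at t = (a - b)/2, where both equal (a + b)/2. So the mast (mean value) is at (a + b)/2.
Mean = (24 + (1))/2 = 25/2 = 25/2

25/2


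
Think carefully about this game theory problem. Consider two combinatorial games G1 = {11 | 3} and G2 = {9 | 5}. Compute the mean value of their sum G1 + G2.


G1 = {11 | 3}, G2 = {9 | 5}
Each is a switch {a | b} with numbers a > b; its mean value is (a + b)/2, and mean value is additive over game sums: m(G1 + G2) = m(G1) + m(G2).
Mean of G1 = (11 + (3))/2 = 14/2 = 7
Mean of G2 = (9 + (5))/2 = 14/2 = 7
Mean of G1 + G2 = 7 + 7 = 14

14


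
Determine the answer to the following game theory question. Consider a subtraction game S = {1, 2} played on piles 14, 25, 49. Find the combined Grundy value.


Subtraction set: {1, 2}
For this subtraction set, G(n) = n mod 3 (period = max + 1 = 3).
Pile 1 (size 14): G(14) = 14 mod 3 = 2
Pile 2 (size 25): G(25) = 25 mod 3 = 1
Pile 3 (size 49): G(49) = 49 mod 3 = 1
Total Grundy value = XOR of all: 2 XOR 1 XOR 1 = 2

2


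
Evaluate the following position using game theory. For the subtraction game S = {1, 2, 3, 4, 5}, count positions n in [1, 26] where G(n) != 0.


Subtraction set S = {1, 2, 3, 4, 5}, so G(n) = n mod 6.
G(n) = 0 when n is a multiple of 6.
Multiples of 6 in [1, 26]: 4
N-positions (nonzero Grundy) = 26 - 4 = 22

22


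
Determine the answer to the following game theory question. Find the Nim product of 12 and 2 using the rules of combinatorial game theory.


Nim multiplication is bilinear over XOR: (u XOR v) * w = (u*w) XOR (v*w).
So we split each operand into its bit components and XOR the pairwise Nim products.
12 = 4 + 8 (as XOR of powers of 2).
2 = 2 (as XOR of powers of 2).
Using the standard Nim-product table on single bits:
  2*2 = 3,   2*4 = 8,   2*8 = 12,
  4*4 = 6,   4*8 = 11,  8*8 = 13,
and  1*x = x (identity), k*l = l*k (commutative).
Pairwise Nim products:
  4 * 2 = 8
  8 * 2 = 12
XOR them: 8 XOR 12 = 4.
Result: 12 * 2 = 4 (in Nim).

4


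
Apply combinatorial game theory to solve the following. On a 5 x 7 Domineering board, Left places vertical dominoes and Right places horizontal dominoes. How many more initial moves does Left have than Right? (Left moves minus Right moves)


Board is 5 x 7 (rows x cols).
Left (vertical) placements: (rows-1) * cols = 4 * 7 = 28
Right (horizontal) placements: rows * (cols-1) = 5 * 6 = 30
Advantage = Left - Right = 28 - 30 = -2

-2


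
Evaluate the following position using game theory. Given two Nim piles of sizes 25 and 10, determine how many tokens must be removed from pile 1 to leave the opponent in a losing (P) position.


Piles: 25 and 10
Current XOR: 25 XOR 10 = 19 (non-zero, so this is an N-position).
To make the XOR zero, we need to find a move that balances the piles.
For pile 1 (size 25): target = 25 XOR 19 = 10
We reduce pile 1 from 25 to 10.
Tokens removed: 25 - 10 = 15
Verification: 10 XOR 10 = 0

15


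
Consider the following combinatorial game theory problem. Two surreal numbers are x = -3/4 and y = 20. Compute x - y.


x = -3/4, y = 20
Converting to common denominator: 4
x = -3/4, y = 80/4
x - y = -3/4 - 20 = -83/4

-83/4


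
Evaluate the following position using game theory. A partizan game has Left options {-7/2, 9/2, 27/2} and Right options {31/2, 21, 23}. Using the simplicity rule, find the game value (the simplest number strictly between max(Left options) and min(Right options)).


Left options: {-7/2, 9/2, 27/2}, max = 27/2
Right options: {31/2, 21, 23}, min = 31/2
All options are numbers and max(Left) < min(Right), so by the simplicity theorem the value is the simplest (earliest-born) number strictly between 27/2 and 31/2.
Integers 14 through 15 all lie strictly between 27/2 and 31/2.
Among integers, the simplest (lowest birthday = smallest |n|; 0 is born on day 0, +-n on day n) is 14.
No non-integer in the interval can be simpler: if x is a non-integer in the interval, then floor(x) or ceil(x) also lies in the interval (the interval contains an integer), and both are proper prefixes of x's sign expansion, i.e. born earlier. So the game value is 14.
Game value = 14

14


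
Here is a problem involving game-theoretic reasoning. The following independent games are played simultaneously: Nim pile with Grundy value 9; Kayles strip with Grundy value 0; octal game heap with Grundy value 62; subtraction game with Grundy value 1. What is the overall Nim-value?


By the Sprague-Grundy theorem, the Grundy value of a sum of games is the XOR of individual Grundy values.
Nim pile: Grundy value = 9. Running XOR: 0 XOR 9 = 9
Kayles strip: Grundy value = 0. Running XOR: 9 XOR 0 = 9
octal game heap: Grundy value = 62. Running XOR: 9 XOR 62 = 55
subtraction game: Grundy value = 1. Running XOR: 55 XOR 1 = 54
The combined Grundy value is 54.

54


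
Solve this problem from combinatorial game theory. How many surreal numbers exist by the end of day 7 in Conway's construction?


Day 0: {|} = 0 is born. Count = 1.
Day n: the number of surreal numbers born by day n is 2^(n+1) - 1.
By day 0: 2^1 - 1 = 1
By day 1: 2^2 - 1 = 3
By day 2: 2^3 - 1 = 7
By day 3: 2^4 - 1 = 15
By day 4: 2^5 - 1 = 31
By day 5: 2^6 - 1 = 63
By day 6: 2^7 - 1 = 127
By day 7: 2^8 - 1 = 255
By day 7: 255 surreal numbers.

255


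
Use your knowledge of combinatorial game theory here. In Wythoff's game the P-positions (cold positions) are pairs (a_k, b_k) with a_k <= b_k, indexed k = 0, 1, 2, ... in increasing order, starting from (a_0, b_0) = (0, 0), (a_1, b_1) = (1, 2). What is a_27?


By Wythoff's theorem, a_k = floor(k * phi) and b_k = floor(k * phi^2) = a_k + k, where phi = (1 + sqrt(5))/2 is the golden ratio.
phi = (1 + sqrt(5))/2 = 1.618034
k = 27
k * phi = 27 * 1.618034 = 43.686918
a_27 = floor(k * phi) = 43

43


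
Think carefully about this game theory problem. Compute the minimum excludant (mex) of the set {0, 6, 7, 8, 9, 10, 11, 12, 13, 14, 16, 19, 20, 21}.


Set = {0, 6, 7, 8, 9, 10, 11, 12, 13, 14, 16, 19, 20, 21}
0 is in the set.
1 is NOT in the set. This is the mex.
mex = 1

1


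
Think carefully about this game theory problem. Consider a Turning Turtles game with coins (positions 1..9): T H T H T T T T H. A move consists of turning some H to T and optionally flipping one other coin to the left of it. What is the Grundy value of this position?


Coins: T H T H T T T T H
Key fact: a single head at position k behaves exactly like a Nim heap of size k (turning it to T and optionally flipping a coin at j < k corresponds to moving the heap from k to j, or to 0), and heads combine as a disjunctive sum (two heads at the same place would cancel, matching j XOR j = 0). So the Nim-value is the XOR of the 1-indexed positions of the heads.
Face-up positions (1-indexed): [2, 4, 9]
XOR 0 with 2: 0 XOR 2 = 2
XOR 2 with 4: 2 XOR 4 = 6
XOR 6 with 9: 6 XOR 9 = 15
Nim-value = 15

15


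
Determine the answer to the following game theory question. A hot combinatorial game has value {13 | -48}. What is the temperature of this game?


The game is {13 | -48}, a switch {a | b} with numbers a > b.
Cooling {a | b} by t gives {a - t | b + t}, which stops being hot when a - t = b + t, i.e. at t = (a - b)/2. So the temperature of a switch is (a - b)/2.
Temperature = (Left option - Right option) / 2
= (13 - (-48)) / 2
= 61 / 2
= 61/2

61/2


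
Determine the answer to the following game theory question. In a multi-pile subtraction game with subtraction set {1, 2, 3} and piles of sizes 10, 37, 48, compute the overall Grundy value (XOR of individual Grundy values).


Subtraction set: {1, 2, 3}
For this subtraction set, G(n) = n mod 4 (period = max + 1 = 4).
Pile 1 (size 10): G(10) = 10 mod 4 = 2
Pile 2 (size 37): G(37) = 37 mod 4 = 1
Pile 3 (size 48): G(48) = 48 mod 4 = 0
Total Grundy value = XOR of all: 2 XOR 1 XOR 0 = 3

3


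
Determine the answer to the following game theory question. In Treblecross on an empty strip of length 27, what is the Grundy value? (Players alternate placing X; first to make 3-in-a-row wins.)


Treblecross: place X on empty cells; 3-in-a-row wins.
Playing within two cells of an existing X lets the opponent win at once, so sensible play treats the cells i-2..i+2 around each X as dead. The player left with no safe cell loses, so this is a normal-play take-away game on strips of safe cells.
Placing X at cell i (0-indexed) of a strip of k safe cells leaves independent strips of sizes max(0, i-2) and max(0, k-i-3). Hence G(k) = mex{ G(max(0,i-2)) XOR G(max(0,k-i-3)) : 0 <= i < k }, with G(0) = 0.
G(1): splits (0,0):0^0=0 -> mex({0}) = 1
G(2): splits (0,0):0^0=0 -> mex({0}) = 1
G(3): splits (0,0):0^0=0 -> mex({0}) = 1
G(4): splits (0,1):0^1=1 (0,0):0^0=0 -> mex({0, 1}) = 2
G(5): splits (0,2):0^1=1 (0,1):0^1=1 (0,0):0^0=0 -> mex({0, 1}) = 2
G(6) = mex({1}) = 0
G(7) = mex({0, 1, 2}) = 3
G(8) = mex({0, 1, 2}) = 3
G(9) = mex({0, 2}) = 1
G(10) = mex({0, 2, 3}) = 1
G(11) = mex({0, 3}) = 1
G(12) = mex({1, 3}) = 0
G(13) = mex({0, 1, 2, 3}) = 4
G(14) = mex({0, 1, 2}) = 3
G(15) = mex({0, 1, 2}) = 3
G(16) = mex({0, 1, 2, 4}) = 3
G(17) = mex({0, 1, 3, 4}) = 2
G(18) = mex({0, 1, 3, 4}) = 2
G(19) = mex({0, 1, 3, 5}) = 2
G(20) = mex({0, 1, 2, 3, 5}) = 4
G(21) = mex({0, 1, 2, 3, 5}) = 4
G(22) = mex({1, 2, 6}) = 0
G(23) = mex({0, 1, 2, 3, 4, 6}) = 5
G(24) = mex({0, 1, 2, 3, 4}) = 5
G(25) = mex({0, 1, 3, 4, 7}) = 2
G(26) = mex({0, 1, 3, 4, 5, 7}) = 2
G(27) = mex({0, 1, 3, 5}) = 2
Therefore G(27) = 2.

2


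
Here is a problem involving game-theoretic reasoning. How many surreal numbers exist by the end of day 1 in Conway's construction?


Day 0: {|} = 0 is born. Count = 1.
Day n: the number of surreal numbers born by day n is 2^(n+1) - 1.
By day 0: 2^1 - 1 = 1
By day 1: 2^2 - 1 = 3
By day 1: 3 surreal numbers.

3


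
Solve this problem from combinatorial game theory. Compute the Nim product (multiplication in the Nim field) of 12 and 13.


Nim multiplication is bilinear over XOR: (u XOR v) * w = (u*w) XOR (v*w).
So we split each operand into its bit components and XOR the pairwise Nim products.
12 = 4 + 8 (as XOR of powers of 2).
13 = 1 + 4 + 8 (as XOR of powers of 2).
Using the standard Nim-product table on single bits:
  2*2 = 3,   2*4 = 8,   2*8 = 12,
  4*4 = 6,   4*8 = 11,  8*8 = 13,
and  1*x = x (identity), k*l = l*k (commutative).
Pairwise Nim products:
  4 * 1 = 4
  4 * 4 = 6
  4 * 8 = 11
  8 * 1 = 8
  8 * 4 = 11
  8 * 8 = 13
XOR them: 4 XOR 6 XOR 11 XOR 8 XOR 11 XOR 13 = 7.
Result: 12 * 13 = 7 (in Nim).

7


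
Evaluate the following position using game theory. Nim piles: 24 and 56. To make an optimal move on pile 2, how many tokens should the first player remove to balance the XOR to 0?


Piles: 24 and 56
Current XOR: 24 XOR 56 = 32 (non-zero, so this is an N-position).
To make the XOR zero, we need to find a move that balances the piles.
For pile 2 (size 56): target = 56 XOR 32 = 24
We reduce pile 2 from 56 to 24.
Tokens removed: 56 - 24 = 32
Verification: 24 XOR 24 = 0

32


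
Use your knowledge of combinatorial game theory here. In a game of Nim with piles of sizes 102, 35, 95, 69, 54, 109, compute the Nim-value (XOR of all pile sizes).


We need the XOR (exclusive or) of all pile sizes.
After XOR-ing pile 1 (size 102): 0 XOR 102 = 102
After XOR-ing pile 2 (size 35): 102 XOR 35 = 69
After XOR-ing pile 3 (size 95): 69 XOR 95 = 26
After XOR-ing pile 4 (size 69): 26 XOR 69 = 95
After XOR-ing pile 5 (size 54): 95 XOR 54 = 105
After XOR-ing pile 6 (size 109): 105 XOR 109 = 4
The Nim-value of this position is 4.

4


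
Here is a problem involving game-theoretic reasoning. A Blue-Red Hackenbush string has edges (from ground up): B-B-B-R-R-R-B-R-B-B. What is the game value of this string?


Edges (from ground): B-B-B-R-R-R-B-R-B-B
By Berlekamp's sign-expansion rule, a Blue-Red Hackenbush stalk has the value of the surreal number whose sign sequence is the edge sequence with B -> + and R -> -.
Sign sequence: +++---+-++
Trace the sign expansion in the surreal number tree, starting from 0:
Edge 1: B (sign +) -> bounds (0, +inf), value = 1
Edge 2: B (sign +) -> bounds (1, +inf), value = 2
Edge 3: B (sign +) -> bounds (2, +inf), value = 3
Edge 4: R (sign -) -> bounds (2, 3), value = 5/2
Edge 5: R (sign -) -> bounds (2, 5/2), value = 9/4
Edge 6: R (sign -) -> bounds (2, 9/4), value = 17/8
Edge 7: B (sign +) -> bounds (17/8, 9/4), value = 35/16
Edge 8: R (sign -) -> bounds (17/8, 35/16), value = 69/32
Edge 9: B (sign +) -> bounds (69/32, 35/16), value = 139/64
Edge 10: B (sign +) -> bounds (139/64, 35/16), value = 279/128
Game value = 279/128

279/128


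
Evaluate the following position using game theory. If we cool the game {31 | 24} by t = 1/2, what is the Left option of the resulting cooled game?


Original game: {31 | 24} (a switch {a | b} with a > b).
Cooling by t (for t below the temperature (a - b)/2 = 7/2) taxes each move by t: {a | b} cooled by t is {a - t | b + t}.
Cooling amount: t = 1/2
Cooled Left option: 31 - 1/2 = 61/2
Cooled Right option: 24 + 1/2 = 49/2
Cooled game: {61/2 | 49/2}
Left option = 61/2

61/2


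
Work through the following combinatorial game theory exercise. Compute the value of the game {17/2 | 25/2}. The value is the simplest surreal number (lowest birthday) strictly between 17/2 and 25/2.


Left options: {17/2}, max = 17/2
Right options: {25/2}, min = 25/2
All options are numbers and max(Left) < min(Right), so by the simplicity theorem the value is the simplest (earliest-born) number strictly between 17/2 and 25/2.
Integers 9 through 12 all lie strictly between 17/2 and 25/2.
Among integers, the simplest (lowest birthday = smallest |n|; 0 is born on day 0, +-n on day n) is 9.
No non-integer in the interval can be simpler: if x is a non-integer in the interval, then floor(x) or ceil(x) also lies in the interval (the interval contains an integer), and both are proper prefixes of x's sign expansion, i.e. born earlier. So the game value is 9.
Game value = 9

9


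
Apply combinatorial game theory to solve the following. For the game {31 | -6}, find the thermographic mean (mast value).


Game = {31 | -6}, a switch {a | b} with numbers a > b.
Its thermograph has left wall a - t and right wall b + t, which meet at t = (a - b)/2, where both equal (a + b)/2. So the mast (mean value) is at (a + b)/2.
Mean = (31 + (-6))/2 = 25/2 = 25/2

25/2


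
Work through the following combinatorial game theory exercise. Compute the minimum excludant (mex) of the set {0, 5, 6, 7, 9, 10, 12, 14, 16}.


Set = {0, 5, 6, 7, 9, 10, 12, 14, 16}
0 is in the set.
1 is NOT in the set. This is the mex.
mex = 1

1


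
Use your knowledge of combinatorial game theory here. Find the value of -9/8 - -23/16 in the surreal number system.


x = -9/8, y = -23/16
Converting to common denominator: 16
x = -18/16, y = -23/16
x - y = -9/8 - -23/16 = 5/16

5/16


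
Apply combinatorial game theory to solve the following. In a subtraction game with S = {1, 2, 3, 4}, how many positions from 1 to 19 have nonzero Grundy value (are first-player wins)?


Subtraction set S = {1, 2, 3, 4}, so G(n) = n mod 5.
G(n) = 0 when n is a multiple of 5.
Multiples of 5 in [1, 19]: 3
N-positions (nonzero Grundy) = 19 - 3 = 16

16


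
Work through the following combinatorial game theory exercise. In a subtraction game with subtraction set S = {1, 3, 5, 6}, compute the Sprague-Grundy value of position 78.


The subtraction set is S = {1, 3, 5, 6}.
G(k) = mex{ G(k - s) : s in S, s <= k }. We compute iteratively: G(0) = 0.
G(1) = mex({0}) = 1
G(2) = mex({1}) = 0
G(3) = mex({0}) = 1
G(4) = mex({1}) = 0
G(5) = mex({0}) = 1
G(6) = mex({0, 1}) = 2
G(7) = mex({0, 1, 2}) = 3
G(8) = mex({0, 1, 3}) = 2
G(9) = mex({0, 1, 2}) = 3
G(10) = mex({0, 1, 3}) = 2
G(11) = mex({1, 2}) = 0
G(12) = mex({0, 2, 3}) = 1
G(13) = mex({1, 2, 3}) = 0
G(14) = mex({0, 2, 3}) = 1
G(15) = mex({1, 2, 3}) = 0
G(16) = mex({0, 2}) = 1
Observe that G(11)..G(16) = 0, 1, 0, 1, 0, 1 repeats G(0)..G(5) = 0, 1, 0, 1, 0, 1.
For k >= max(S) = 6, G(k) is determined by the previous 6 values G(k-6)..G(k-1); a window of 6 consecutive values has recurred shifted by 11, so by induction G(k + 11) = G(k) for all k >= 0: the sequence is periodic from the start with period 11.
One period: G(0..10) = 0, 1, 0, 1, 0, 1, 2, 3, 2, 3, 2.
78 mod 11 = 1, so G(78) = G(1) = 1.

1


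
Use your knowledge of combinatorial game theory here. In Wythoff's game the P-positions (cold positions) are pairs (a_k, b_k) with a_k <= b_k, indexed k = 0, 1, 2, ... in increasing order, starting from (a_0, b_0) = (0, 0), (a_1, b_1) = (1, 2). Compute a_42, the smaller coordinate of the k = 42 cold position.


By Wythoff's theorem, a_k = floor(k * phi) and b_k = floor(k * phi^2) = a_k + k, where phi = (1 + sqrt(5))/2 is the golden ratio.
phi = (1 + sqrt(5))/2 = 1.618034
k = 42
k * phi = 42 * 1.618034 = 67.957428
a_42 = floor(k * phi) = 67

67


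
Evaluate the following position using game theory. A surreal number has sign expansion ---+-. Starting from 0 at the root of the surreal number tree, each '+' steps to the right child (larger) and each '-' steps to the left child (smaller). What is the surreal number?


Sign expansion: ---+-
Rule: track bounds (lo, hi), initially (-inf, +inf). On '+', the current value becomes lo and we move to the simplest number in (value, hi): value + 1 if hi = +inf, otherwise the midpoint (value + hi)/2. On '-', the current value becomes hi and we move to value - 1 if lo = -inf, otherwise the midpoint (lo + value)/2.
Start at 0.
Step 1: sign = -, move left. Bounds: (-inf, 0). Value = -1
Step 2: sign = -, move left. Bounds: (-inf, -1). Value = -2
Step 3: sign = -, move left. Bounds: (-inf, -2). Value = -3
Step 4: sign = +, move right. Bounds: (-3, -2). Value = -5/2
Step 5: sign = -, move left. Bounds: (-3, -5/2). Value = -11/4
The surreal number with sign expansion ---+- is -11/4.

-11/4
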